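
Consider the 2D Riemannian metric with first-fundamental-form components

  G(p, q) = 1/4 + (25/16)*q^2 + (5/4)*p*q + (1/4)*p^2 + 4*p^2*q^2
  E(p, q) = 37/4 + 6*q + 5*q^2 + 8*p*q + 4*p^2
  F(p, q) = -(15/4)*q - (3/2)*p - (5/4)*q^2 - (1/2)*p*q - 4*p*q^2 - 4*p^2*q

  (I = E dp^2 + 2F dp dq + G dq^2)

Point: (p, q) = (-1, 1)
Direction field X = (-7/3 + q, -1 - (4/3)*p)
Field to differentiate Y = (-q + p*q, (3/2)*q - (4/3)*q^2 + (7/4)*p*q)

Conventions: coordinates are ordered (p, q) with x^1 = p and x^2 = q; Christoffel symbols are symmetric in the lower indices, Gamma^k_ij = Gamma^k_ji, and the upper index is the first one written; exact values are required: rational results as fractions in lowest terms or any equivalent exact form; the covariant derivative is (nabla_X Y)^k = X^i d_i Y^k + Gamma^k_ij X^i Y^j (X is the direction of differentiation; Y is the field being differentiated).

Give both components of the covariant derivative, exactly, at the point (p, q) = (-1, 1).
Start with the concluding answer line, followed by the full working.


Answer: (nabla_X Y)^p = -713729/318888, (nabla_X Y)^q = -82270/13287

E = 65/4, F = -3, G = 77/16 at the point
E_p = 0, E_q = 8, F_p = 2, F_q = -7/4, G_p = -29/4, G_q = 79/8
EG - F^2 = 4429/64;  g^inv = (64/4429) * [[77/16, 3], [3, 65/4]]
first-kind symbols [ij,l] = (1/2)(d_i g_jl + d_j g_il - d_l g_ij): [pp,p] = E_p/2 = 0, [pp,q] = F_p - E_q/2 = -2, [pq,p] = E_q/2 = 4, [pq,q] = G_p/2 = -29/8, [qq,p] = F_q - G_p/2 = 15/8, [qq,q] = G_q/2 = 79/16
Gamma^p_ij = (G*[ij,p] - F*[ij,q])/(EG - F^2), Gamma^q_ij = (E*[ij,q] - F*[ij,p])/(EG - F^2)
Gamma_ppp = -384/4429, Gamma_ppq = 536/4429, Gamma_pqq = 3051/8858, Gamma_qpp = -2080/4429, Gamma_qpq = -3002/4429, Gamma_qqq = 5495/4429
X = (-4/3, 1/3), Y = (-2, -19/12) at the point


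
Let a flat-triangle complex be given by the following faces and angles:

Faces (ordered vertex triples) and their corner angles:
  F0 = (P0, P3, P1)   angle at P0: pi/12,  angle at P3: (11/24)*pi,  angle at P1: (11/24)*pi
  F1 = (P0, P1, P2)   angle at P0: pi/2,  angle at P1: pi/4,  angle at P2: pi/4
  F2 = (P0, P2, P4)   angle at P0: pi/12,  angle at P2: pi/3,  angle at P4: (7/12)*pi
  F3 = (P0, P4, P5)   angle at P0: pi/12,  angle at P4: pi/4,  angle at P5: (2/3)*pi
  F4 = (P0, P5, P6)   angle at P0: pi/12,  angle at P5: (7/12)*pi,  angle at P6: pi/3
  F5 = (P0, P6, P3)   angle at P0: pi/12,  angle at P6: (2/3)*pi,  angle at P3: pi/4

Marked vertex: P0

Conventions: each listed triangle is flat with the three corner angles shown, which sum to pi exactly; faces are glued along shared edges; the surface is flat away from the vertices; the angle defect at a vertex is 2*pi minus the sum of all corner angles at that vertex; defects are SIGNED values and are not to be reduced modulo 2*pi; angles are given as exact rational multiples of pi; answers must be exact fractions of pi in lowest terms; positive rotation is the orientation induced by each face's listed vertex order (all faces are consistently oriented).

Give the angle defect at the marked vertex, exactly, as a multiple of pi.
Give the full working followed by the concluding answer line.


Sum of corner angles at P0: (11/12)*pi
defect = 2*pi - (11/12)*pi

Answer: defect(P0) = (13/12)*pi


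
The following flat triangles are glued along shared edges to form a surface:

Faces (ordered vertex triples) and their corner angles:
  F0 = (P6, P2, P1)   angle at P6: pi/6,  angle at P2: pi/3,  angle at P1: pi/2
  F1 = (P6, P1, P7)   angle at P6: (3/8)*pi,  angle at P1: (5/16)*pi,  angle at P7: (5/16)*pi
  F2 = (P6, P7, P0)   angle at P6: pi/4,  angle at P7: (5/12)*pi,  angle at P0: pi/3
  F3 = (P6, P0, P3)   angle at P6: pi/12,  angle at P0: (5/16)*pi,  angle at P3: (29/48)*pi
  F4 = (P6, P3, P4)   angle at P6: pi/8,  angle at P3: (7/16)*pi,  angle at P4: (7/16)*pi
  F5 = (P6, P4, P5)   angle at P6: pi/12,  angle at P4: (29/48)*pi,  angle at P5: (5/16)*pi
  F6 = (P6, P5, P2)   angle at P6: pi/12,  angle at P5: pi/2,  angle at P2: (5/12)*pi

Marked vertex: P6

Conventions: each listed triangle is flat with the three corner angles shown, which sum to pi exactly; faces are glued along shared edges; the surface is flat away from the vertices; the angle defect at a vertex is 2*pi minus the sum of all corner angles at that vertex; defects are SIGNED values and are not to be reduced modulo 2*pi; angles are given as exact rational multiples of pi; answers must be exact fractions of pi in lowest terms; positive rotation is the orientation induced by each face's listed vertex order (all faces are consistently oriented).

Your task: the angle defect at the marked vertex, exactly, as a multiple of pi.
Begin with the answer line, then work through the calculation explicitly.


Answer: defect(P6) = (5/6)*pi

Sum of corner angles at P6: (7/6)*pi
defect = 2*pi - (7/6)*pi


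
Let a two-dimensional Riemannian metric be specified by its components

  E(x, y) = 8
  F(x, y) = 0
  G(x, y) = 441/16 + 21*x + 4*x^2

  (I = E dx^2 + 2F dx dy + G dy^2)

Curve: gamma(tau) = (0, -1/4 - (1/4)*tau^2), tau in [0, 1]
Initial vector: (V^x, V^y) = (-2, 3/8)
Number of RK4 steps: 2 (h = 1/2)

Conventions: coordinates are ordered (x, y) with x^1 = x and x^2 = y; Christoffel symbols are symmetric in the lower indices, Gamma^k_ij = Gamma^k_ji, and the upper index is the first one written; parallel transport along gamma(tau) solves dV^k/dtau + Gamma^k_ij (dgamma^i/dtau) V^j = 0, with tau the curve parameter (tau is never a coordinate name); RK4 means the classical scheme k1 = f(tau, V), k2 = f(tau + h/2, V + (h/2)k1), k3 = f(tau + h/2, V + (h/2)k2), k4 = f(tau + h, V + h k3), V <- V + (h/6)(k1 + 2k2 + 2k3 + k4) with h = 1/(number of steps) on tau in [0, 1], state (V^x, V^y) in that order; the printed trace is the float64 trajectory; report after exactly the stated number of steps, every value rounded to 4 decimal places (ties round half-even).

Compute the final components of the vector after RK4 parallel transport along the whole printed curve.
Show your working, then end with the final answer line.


gamma'(tau) = (0, -(1/2)*tau); f(tau, V)^k = -Gamma^k_ij(gamma(tau)) gamma'^i(tau) V^j; h = 1/2; intermediate values shown to 6 dp
curve data and Christoffel symbols at the stage parameters:
  tau = 0.000000: gamma = (0.000000, -0.250000), gamma' = (0.000000, 0.000000); Gamma_xxx = 0.000000, Gamma_xxy = 0.000000, Gamma_xyy = -1.312500, Gamma_yxx = 0.000000, Gamma_yxy = 0.380952, Gamma_yyy = 0.000000
  tau = 0.250000: gamma = (0.000000, -0.265625), gamma' = (0.000000, -0.125000); Gamma_xxx = 0.000000, Gamma_xxy = 0.000000, Gamma_xyy = -1.312500, Gamma_yxx = 0.000000, Gamma_yxy = 0.380952, Gamma_yyy = 0.000000
  tau = 0.500000: gamma = (0.000000, -0.312500), gamma' = (0.000000, -0.250000); Gamma_xxx = 0.000000, Gamma_xxy = 0.000000, Gamma_xyy = -1.312500, Gamma_yxx = 0.000000, Gamma_yxy = 0.380952, Gamma_yyy = 0.000000
  tau = 0.750000: gamma = (0.000000, -0.390625), gamma' = (0.000000, -0.375000); Gamma_xxx = 0.000000, Gamma_xxy = 0.000000, Gamma_xyy = -1.312500, Gamma_yxx = 0.000000, Gamma_yxy = 0.380952, Gamma_yyy = 0.000000
  tau = 1.000000: gamma = (0.000000, -0.500000), gamma' = (0.000000, -0.500000); Gamma_xxx = 0.000000, Gamma_xxy = 0.000000, Gamma_xyy = -1.312500, Gamma_yxx = 0.000000, Gamma_yxy = 0.380952, Gamma_yyy = 0.000000
step 0: V^x = -2.0000, V^y = 0.3750
step 1: k1 = (0.000000, 0.000000), k2 = (-0.061523, -0.095238), k3 = (-0.057617, -0.095971), k4 = (-0.107302, -0.193220); V <- V + (h/6)(k1 + 2k2 + 2k3 + k4): V^x = -2.0288, V^y = 0.3270
step 2: k1 = (-0.107307, -0.193219), k2 = (-0.137185, -0.293661), k3 = (-0.124826, -0.294728), k4 = (-0.117906, -0.398326); V <- V + (h/6)(k1 + 2k2 + 2k3 + k4): V^x = -2.0912, V^y = 0.1797

Answer: V^x = -2.0912, V^y = 0.1797


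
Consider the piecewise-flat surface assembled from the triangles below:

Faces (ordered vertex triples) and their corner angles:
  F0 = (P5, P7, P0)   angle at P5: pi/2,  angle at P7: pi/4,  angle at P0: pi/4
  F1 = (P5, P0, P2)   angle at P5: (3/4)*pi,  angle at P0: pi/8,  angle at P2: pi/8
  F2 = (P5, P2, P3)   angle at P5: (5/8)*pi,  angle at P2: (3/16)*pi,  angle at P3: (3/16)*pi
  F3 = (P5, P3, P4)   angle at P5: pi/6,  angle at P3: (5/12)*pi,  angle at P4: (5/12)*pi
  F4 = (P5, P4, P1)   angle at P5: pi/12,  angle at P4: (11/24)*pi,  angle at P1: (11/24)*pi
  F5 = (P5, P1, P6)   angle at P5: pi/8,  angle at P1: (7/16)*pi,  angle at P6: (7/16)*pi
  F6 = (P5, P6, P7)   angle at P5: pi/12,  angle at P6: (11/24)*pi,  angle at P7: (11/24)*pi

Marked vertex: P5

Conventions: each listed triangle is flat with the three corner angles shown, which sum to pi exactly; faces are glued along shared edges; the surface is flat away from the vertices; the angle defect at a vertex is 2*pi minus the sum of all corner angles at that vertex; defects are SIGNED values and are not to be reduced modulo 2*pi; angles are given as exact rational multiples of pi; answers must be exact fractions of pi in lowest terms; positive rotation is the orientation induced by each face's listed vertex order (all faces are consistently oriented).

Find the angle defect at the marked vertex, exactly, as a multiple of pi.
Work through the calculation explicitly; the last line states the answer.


Sum of corner angles at P5: (7/3)*pi
defect = 2*pi - (7/3)*pi

Answer: defect(P5) = -pi/3


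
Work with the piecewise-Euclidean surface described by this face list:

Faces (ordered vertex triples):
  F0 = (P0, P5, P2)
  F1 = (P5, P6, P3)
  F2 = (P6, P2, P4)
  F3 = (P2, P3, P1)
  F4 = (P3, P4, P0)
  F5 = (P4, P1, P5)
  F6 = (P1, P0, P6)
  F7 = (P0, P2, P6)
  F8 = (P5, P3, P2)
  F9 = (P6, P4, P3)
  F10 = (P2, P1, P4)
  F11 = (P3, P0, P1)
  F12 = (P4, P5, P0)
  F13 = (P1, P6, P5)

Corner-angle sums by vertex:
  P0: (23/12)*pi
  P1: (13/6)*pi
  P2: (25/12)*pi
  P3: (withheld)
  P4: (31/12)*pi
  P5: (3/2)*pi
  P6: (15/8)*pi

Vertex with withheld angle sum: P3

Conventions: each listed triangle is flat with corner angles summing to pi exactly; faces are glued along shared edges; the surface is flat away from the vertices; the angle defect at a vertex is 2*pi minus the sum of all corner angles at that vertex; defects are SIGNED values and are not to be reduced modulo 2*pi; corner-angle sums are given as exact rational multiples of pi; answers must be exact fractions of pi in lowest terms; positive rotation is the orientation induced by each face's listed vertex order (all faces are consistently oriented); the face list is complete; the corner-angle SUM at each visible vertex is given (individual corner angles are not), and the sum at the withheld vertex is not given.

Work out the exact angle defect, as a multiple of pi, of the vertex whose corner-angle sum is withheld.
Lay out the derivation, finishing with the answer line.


V = 7, E = 21, F = 14; chi = V - E + F = 0
Gauss-Bonnet: total defect = 2*pi*chi = 0; visible defects sum to -pi/8

Answer: defect(P3) = pi/8


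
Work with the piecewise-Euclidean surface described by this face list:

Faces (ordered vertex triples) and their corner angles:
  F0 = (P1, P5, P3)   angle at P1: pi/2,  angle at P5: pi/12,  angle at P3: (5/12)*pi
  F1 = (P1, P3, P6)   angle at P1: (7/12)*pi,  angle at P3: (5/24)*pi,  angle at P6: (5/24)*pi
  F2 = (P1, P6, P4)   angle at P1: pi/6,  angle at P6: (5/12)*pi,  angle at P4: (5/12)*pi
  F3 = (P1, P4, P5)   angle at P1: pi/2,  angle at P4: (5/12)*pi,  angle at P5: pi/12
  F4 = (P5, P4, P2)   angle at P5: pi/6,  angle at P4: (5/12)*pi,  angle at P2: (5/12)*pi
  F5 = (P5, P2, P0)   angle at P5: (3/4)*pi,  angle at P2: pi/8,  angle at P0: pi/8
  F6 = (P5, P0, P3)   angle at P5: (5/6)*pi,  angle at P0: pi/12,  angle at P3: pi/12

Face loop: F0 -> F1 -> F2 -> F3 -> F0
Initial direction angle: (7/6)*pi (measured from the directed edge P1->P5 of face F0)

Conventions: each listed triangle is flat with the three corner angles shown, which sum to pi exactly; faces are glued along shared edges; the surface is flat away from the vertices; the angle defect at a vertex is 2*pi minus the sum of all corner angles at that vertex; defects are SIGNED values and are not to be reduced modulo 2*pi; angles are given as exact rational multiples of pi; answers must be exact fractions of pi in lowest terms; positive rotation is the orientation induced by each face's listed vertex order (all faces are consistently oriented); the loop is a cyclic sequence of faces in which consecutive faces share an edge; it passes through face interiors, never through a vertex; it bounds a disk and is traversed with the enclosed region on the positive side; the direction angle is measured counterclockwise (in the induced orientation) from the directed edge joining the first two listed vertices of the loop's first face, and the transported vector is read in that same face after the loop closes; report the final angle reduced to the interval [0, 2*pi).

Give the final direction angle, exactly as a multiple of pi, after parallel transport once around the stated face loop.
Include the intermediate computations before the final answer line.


enclosed vertex P1: corner angles sum to (7/4)*pi, defect = 2*pi - (7/4)*pi = pi/4
transport around the loop rotates by the sum of enclosed defects; add to the initial angle mod 2*pi
final angle = (7/6)*pi + pi/4 = (17/12)*pi (mod 2*pi)

Answer: final direction angle = (17/12)*pi


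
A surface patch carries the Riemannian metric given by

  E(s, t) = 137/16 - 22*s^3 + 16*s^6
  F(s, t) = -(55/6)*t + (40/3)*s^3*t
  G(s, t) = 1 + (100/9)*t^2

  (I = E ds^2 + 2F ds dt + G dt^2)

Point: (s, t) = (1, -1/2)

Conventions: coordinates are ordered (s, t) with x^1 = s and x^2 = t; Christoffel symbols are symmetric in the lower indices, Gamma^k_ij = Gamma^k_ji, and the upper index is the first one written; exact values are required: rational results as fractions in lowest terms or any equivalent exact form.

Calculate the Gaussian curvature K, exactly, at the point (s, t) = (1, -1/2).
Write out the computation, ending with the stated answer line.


E = 41/16, F = -25/12, G = 34/9, EG - F^2 = 769/144 at the point
E_s = 30, E_t = 0, F_s = -20, F_t = 25/6, G_s = 0, G_t = -100/9
E_tt = 0, F_st = 40, G_ss = 0
Evaluate Brioschi's two determinant matrices M1, M2 and divide by (EG - F^2)^2.
M1 = [[-E_tt/2 + F_st - G_ss/2, E_s/2, F_s - E_t/2], [F_t - G_s/2, E, F], [G_t/2, F, G]] = [[40, 15, -20], [25/6, 41/16, -25/12], [-50/9, -25/12, 34/9]]; det M1 = 40
M2 = [[0, E_t/2, G_s/2], [E_t/2, E, F], [G_s/2, F, G]] = [[0, 0, 0], [0, 41/16, -25/12], [0, -25/12, 34/9]]; det M2 = 0
det M1 - det M2 = 40; K = 40 / (769/144)^2 = 829440/591361

Answer: K = 829440/591361


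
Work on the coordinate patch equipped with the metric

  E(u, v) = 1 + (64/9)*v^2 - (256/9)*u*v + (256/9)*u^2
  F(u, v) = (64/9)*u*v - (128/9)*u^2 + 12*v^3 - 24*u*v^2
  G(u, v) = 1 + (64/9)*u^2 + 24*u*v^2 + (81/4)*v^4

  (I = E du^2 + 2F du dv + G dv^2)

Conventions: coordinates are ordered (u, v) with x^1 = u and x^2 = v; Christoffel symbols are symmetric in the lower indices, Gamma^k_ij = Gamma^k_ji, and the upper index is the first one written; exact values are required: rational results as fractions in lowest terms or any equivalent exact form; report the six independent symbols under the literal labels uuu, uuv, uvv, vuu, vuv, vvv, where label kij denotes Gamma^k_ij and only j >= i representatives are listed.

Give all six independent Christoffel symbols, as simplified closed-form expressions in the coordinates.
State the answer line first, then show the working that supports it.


Answer: Gamma_uuu = (1024*u - 512*v)/(1280*u^2 + 864*u*v^2 - 1024*u*v + 729*v^4 + 256*v^2 + 36), Gamma_uuv = (-512*u + 256*v)/(1280*u^2 + 864*u*v^2 - 1024*u*v + 729*v^4 + 256*v^2 + 36), Gamma_uvv = (-1728*u*v + 864*v^2)/(1280*u^2 + 864*u*v^2 - 1024*u*v + 729*v^4 + 256*v^2 + 36), Gamma_vuu = (-512*u - 864*v^2)/(1280*u^2 + 864*u*v^2 - 1024*u*v + 729*v^4 + 256*v^2 + 36), Gamma_vuv = (256*u + 432*v^2)/(1280*u^2 + 864*u*v^2 - 1024*u*v + 729*v^4 + 256*v^2 + 36), Gamma_vvv = (864*u*v + 1458*v^3)/(1280*u^2 + 864*u*v^2 - 1024*u*v + 729*v^4 + 256*v^2 + 36)

E = 1 + (64/9)*v^2 - (256/9)*u*v + (256/9)*u^2; F = (64/9)*u*v - (128/9)*u^2 + 12*v^3 - 24*u*v^2; G = 1 + (64/9)*u^2 + 24*u*v^2 + (81/4)*v^4
Gamma^k_ij = (1/2) g^{kl} (d_i g_jl + d_j g_il - d_l g_ij), with g^inv = (1/(EG-F^2)) [[G, -F], [-F, E]]
first partials: E_u = -(256/9)*v + (512/9)*u, E_v = (128/9)*v - (256/9)*u, F_u = (64/9)*v - (256/9)*u - 24*v^2, F_v = (64/9)*u + 36*v^2 - 48*u*v, G_u = (128/9)*u + 24*v^2, G_v = 48*u*v + 81*v^3
D = EG - F^2 = 1 + (64/9)*v^2 - (256/9)*u*v + (320/9)*u^2 + 24*u*v^2 + (81/4)*v^4
expanded: Gamma^u_uu = (G E_u - 2F F_u + F E_v)/(2D), Gamma^u_uv = (G E_v - F G_u)/(2D), Gamma^u_vv = (2G F_v - G G_u - F G_v)/(2D), Gamma^v_uu = (2E F_u - E E_v - F E_u)/(2D), Gamma^v_uv = (E G_u - F E_v)/(2D), Gamma^v_vv = (E G_v - 2F F_v + F G_u)/(2D); substitute and cancel common factors


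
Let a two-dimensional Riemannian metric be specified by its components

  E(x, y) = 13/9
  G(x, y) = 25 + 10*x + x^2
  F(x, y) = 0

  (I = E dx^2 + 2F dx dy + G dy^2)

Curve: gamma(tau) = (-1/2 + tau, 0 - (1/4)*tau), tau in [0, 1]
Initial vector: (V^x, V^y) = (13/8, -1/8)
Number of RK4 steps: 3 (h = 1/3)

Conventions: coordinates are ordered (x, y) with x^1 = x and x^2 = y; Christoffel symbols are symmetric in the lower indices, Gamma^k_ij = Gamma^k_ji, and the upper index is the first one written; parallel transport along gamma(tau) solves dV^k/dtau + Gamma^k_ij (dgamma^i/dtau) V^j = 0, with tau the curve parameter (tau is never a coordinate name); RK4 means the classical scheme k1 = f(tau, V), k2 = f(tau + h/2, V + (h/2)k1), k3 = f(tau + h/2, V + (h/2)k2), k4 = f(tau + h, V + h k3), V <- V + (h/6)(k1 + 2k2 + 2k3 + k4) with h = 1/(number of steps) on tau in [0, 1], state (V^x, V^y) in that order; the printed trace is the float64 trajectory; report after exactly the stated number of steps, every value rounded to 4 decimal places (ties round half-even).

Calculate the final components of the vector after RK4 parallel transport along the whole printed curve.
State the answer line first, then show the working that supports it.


Answer: V^x = 1.6866, V^y = -0.0267

gamma'(tau) = (1, -1/4); f(tau, V)^k = -Gamma^k_ij(gamma(tau)) gamma'^i(tau) V^j; h = 1/3; intermediate values shown to 6 dp
curve data and Christoffel symbols at the stage parameters:
  tau = 0.000000: gamma = (-0.500000, 0.000000), gamma' = (1.000000, -0.250000); Gamma_xxx = 0.000000, Gamma_xxy = 0.000000, Gamma_xyy = -3.115385, Gamma_yxx = 0.000000, Gamma_yxy = 0.222222, Gamma_yyy = 0.000000
  tau = 0.166667: gamma = (-0.333333, -0.041667), gamma' = (1.000000, -0.250000); Gamma_xxx = 0.000000, Gamma_xxy = 0.000000, Gamma_xyy = -3.230769, Gamma_yxx = 0.000000, Gamma_yxy = 0.214286, Gamma_yyy = 0.000000
  tau = 0.333333: gamma = (-0.166667, -0.083333), gamma' = (1.000000, -0.250000); Gamma_xxx = 0.000000, Gamma_xxy = 0.000000, Gamma_xyy = -3.346154, Gamma_yxx = 0.000000, Gamma_yxy = 0.206897, Gamma_yyy = 0.000000
  tau = 0.500000: gamma = (0.000000, -0.125000), gamma' = (1.000000, -0.250000); Gamma_xxx = 0.000000, Gamma_xxy = 0.000000, Gamma_xyy = -3.461538, Gamma_yxx = 0.000000, Gamma_yxy = 0.200000, Gamma_yyy = 0.000000
  tau = 0.666667: gamma = (0.166667, -0.166667), gamma' = (1.000000, -0.250000); Gamma_xxx = 0.000000, Gamma_xxy = 0.000000, Gamma_xyy = -3.576923, Gamma_yxx = 0.000000, Gamma_yxy = 0.193548, Gamma_yyy = 0.000000
  tau = 0.833333: gamma = (0.333333, -0.208333), gamma' = (1.000000, -0.250000); Gamma_xxx = 0.000000, Gamma_xxy = 0.000000, Gamma_xyy = -3.692308, Gamma_yxx = 0.000000, Gamma_yxy = 0.187500, Gamma_yyy = 0.000000
  tau = 1.000000: gamma = (0.500000, -0.250000), gamma' = (1.000000, -0.250000); Gamma_xxx = 0.000000, Gamma_xxy = 0.000000, Gamma_xyy = -3.807692, Gamma_yxx = 0.000000, Gamma_yxy = 0.181818, Gamma_yyy = 0.000000
step 0: V^x = 1.6250, V^y = -0.1250
step 1: k1 = (0.097356, 0.118056), k2 = (0.085069, 0.110492), k3 = (0.086088, 0.110653), k4 = (0.073712, 0.103767); V <- V + (h/6)(k1 + 2k2 + 2k3 + k4): V^x = 1.6535, V^y = -0.0881
step 2: k1 = (0.073703, 0.103756), k2 = (0.061280, 0.097453), k3 = (0.062189, 0.097559), k4 = (0.049706, 0.091771); V <- V + (h/6)(k1 + 2k2 + 2k3 + k4): V^x = 1.6741, V^y = -0.0556
step 3: k1 = (0.049696, 0.091761), k2 = (0.037182, 0.086414), k3 = (0.038005, 0.086483), k4 = (0.025461, 0.081534); V <- V + (h/6)(k1 + 2k2 + 2k3 + k4): V^x = 1.6866, V^y = -0.0267


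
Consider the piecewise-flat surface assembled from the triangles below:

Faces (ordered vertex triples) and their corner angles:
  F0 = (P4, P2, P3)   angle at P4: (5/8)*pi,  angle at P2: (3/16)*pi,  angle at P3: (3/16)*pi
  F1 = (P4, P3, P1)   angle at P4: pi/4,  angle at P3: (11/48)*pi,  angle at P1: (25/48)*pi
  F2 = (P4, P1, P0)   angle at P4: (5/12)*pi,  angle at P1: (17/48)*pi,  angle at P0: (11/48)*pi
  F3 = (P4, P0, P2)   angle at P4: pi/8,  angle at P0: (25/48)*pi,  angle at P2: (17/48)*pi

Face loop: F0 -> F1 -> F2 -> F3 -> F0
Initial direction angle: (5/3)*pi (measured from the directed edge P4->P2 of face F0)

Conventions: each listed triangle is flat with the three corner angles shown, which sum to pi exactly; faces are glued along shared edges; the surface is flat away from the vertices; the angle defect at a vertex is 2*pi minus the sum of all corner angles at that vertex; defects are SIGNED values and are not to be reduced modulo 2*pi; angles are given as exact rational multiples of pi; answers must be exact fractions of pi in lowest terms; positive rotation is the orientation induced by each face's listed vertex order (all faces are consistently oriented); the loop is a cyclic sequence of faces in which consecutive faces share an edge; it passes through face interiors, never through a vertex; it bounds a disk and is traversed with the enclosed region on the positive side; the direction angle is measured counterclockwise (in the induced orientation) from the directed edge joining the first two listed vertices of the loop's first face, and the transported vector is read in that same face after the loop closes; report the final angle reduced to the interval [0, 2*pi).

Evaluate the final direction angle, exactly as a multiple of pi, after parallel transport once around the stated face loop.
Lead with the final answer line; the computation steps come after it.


Answer: final direction angle = pi/4

enclosed vertex P4: corner angles sum to (17/12)*pi, defect = 2*pi - (17/12)*pi = (7/12)*pi
by Gauss-Bonnet the loop rotates the vector by the enclosed defect sum (positive orientation, mod 2*pi)
final angle = (5/3)*pi + (7/12)*pi = pi/4 (mod 2*pi)


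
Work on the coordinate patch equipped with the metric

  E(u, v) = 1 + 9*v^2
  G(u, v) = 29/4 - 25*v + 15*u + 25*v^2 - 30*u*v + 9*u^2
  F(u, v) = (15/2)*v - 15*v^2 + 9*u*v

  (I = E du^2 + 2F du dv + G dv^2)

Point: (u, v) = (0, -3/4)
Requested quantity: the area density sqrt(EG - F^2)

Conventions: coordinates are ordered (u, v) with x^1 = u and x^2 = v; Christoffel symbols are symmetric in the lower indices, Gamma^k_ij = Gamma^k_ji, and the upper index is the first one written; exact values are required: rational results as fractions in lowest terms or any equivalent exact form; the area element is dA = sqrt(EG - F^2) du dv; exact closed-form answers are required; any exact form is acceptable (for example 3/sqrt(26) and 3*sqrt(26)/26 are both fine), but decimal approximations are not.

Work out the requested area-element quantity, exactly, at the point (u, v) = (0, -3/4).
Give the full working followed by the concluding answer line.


E = 97/16, F = -225/16, G = 641/16; EG - F^2 = 361/8

Answer: sqrt(EG - F^2) = 19*sqrt(2)/4


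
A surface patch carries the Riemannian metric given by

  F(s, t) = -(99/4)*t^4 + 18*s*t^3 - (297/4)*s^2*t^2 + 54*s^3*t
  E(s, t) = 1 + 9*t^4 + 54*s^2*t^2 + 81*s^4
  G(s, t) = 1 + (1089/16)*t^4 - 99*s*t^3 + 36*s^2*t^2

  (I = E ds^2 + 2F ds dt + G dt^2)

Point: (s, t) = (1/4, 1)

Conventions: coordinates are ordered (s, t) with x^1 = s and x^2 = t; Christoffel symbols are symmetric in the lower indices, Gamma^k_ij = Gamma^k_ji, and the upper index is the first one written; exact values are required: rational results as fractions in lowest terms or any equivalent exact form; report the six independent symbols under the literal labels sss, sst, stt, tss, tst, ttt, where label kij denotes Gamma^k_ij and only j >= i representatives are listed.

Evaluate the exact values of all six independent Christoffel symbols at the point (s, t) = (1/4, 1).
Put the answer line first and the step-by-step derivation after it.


Answer: Gamma_sss = 4104/15169, Gamma_sst = 5472/15169, Gamma_stt = -13680/15169, Gamma_tss = -7776/15169, Gamma_tst = -10368/15169, Gamma_ttt = 25920/15169

E = 3505/256, F = -1539/64, G = 745/16 at the point
E_s = 513/16, E_t = 171/4, F_s = -9, F_t = -1503/16, G_s = -81, G_t = 405/2
EG - F^2 = 15169/256;  g^inv = (256/15169) * [[745/16, 1539/64], [1539/64, 3505/256]]
first-kind symbols [ij,l] = (1/2)(d_i g_jl + d_j g_il - d_l g_ij): [ss,s] = E_s/2 = 513/32, [ss,t] = F_s - E_t/2 = -243/8, [st,s] = E_t/2 = 171/8, [st,t] = G_s/2 = -81/2, [tt,s] = F_t - G_s/2 = -855/16, [tt,t] = G_t/2 = 405/4
Gamma^s_ij = (G*[ij,s] - F*[ij,t])/(EG - F^2), Gamma^t_ij = (E*[ij,t] - F*[ij,s])/(EG - F^2)


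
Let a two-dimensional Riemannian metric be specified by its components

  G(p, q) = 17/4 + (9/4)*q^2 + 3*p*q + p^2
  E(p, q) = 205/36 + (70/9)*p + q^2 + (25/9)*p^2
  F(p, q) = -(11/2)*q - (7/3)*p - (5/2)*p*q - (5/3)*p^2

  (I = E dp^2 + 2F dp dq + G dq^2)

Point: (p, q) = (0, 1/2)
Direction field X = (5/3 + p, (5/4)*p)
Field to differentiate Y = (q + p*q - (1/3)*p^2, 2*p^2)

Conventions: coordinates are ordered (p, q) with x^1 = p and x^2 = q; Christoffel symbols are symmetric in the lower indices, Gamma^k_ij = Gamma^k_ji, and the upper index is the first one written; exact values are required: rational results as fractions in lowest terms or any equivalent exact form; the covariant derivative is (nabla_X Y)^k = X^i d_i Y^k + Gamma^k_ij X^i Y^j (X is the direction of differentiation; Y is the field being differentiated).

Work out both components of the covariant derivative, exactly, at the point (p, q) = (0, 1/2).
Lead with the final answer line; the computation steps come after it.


Answer: (nabla_X Y)^p = 1245/1102, (nabla_X Y)^q = -29330/54549

E = 107/18, F = -11/4, G = 77/16 at the point
E_p = 70/9, E_q = 1, F_p = -43/12, F_q = -11/2, G_p = 3/2, G_q = 9/4
EG - F^2 = 6061/288;  g^inv = (288/6061) * [[77/16, 11/4], [11/4, 107/18]]
first-kind symbols [ij,l] = (1/2)(d_i g_jl + d_j g_il - d_l g_ij): [pp,p] = E_p/2 = 35/9, [pp,q] = F_p - E_q/2 = -49/12, [pq,p] = E_q/2 = 1/2, [pq,q] = G_p/2 = 3/4, [qq,p] = F_q - G_p/2 = -25/4, [qq,q] = G_q/2 = 9/8
Gamma^p_ij = (G*[ij,p] - F*[ij,q])/(EG - F^2), Gamma^q_ij = (E*[ij,q] - F*[ij,p])/(EG - F^2)
Gamma_ppp = 196/551, Gamma_ppq = 117/551, Gamma_pqq = -1413/1102, Gamma_qpp = -11732/18183, Gamma_qpq = 1680/6061, Gamma_qqq = -3024/6061
X = (5/3, 0), Y = (1/2, 0) at the point


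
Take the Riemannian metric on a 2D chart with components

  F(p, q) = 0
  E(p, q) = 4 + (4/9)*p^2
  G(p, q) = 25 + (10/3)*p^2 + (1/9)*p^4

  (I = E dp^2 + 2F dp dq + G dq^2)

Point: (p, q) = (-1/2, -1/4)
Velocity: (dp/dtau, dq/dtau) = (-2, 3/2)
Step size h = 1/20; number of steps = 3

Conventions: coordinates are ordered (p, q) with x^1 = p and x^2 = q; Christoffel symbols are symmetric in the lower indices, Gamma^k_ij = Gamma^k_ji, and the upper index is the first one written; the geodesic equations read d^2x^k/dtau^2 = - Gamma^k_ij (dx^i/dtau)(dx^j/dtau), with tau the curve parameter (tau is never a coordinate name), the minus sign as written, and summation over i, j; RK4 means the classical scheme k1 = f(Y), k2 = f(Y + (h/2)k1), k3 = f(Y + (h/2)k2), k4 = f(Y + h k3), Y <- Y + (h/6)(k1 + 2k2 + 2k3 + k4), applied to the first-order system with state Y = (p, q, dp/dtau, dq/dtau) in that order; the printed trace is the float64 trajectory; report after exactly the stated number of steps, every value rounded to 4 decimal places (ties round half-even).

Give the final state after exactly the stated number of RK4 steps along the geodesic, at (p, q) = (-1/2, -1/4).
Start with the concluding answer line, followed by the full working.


Answer: p = -0.8091, q = -0.0303, dp/dtau = -2.1269, dq/dtau = 1.4235

f(Y) = (dp/dtau, dq/dtau, -Gamma^p_ij Y'^i Y'^j, -Gamma^q_ij Y'^i Y'^j) with the Gammas evaluated at the stage position; h = 0.050000; intermediate values shown to 6 dp
step 0: p = -0.5000, q = -0.2500, dp/dtau = -2.0000, dq/dtau = 1.5000
step 1:
  k1: at (p, q) = (-0.500000, -0.250000), (dp/dtau, dq/dtau) = (-2.000000, 1.500000); Gamma_ppp = -0.054054, Gamma_ppq = 0.000000, Gamma_pqq = 0.412162, Gamma_qpp = 0.000000, Gamma_qpq = -0.065574, Gamma_qqq = 0.000000; k1 = (-2.000000, 1.500000, -0.711149, -0.393443)
  k2: at (p, q) = (-0.550000, -0.212500), (dp/dtau, dq/dtau) = (-2.017779, 1.490164); Gamma_ppp = -0.059124, Gamma_ppq = 0.000000, Gamma_pqq = 0.452372, Gamma_qpp = 0.000000, Gamma_qpq = -0.071884, Gamma_qqq = 0.000000; k2 = (-2.017779, 1.490164, -0.763813, -0.432283)
  k3: at (p, q) = (-0.550444, -0.212746), (dp/dtau, dq/dtau) = (-2.019095, 1.489193); Gamma_ppp = -0.059169, Gamma_ppq = 0.000000, Gamma_pqq = 0.452728, Gamma_qpp = 0.000000, Gamma_qpq = -0.071939, Gamma_qqq = 0.000000; k3 = (-2.019095, 1.489193, -0.762798, -0.432618)
  k4: at (p, q) = (-0.600955, -0.175540), (dp/dtau, dq/dtau) = (-2.038140, 1.478369); Gamma_ppp = -0.064197, Gamma_ppq = 0.000000, Gamma_pqq = 0.493067, Gamma_qpp = 0.000000, Gamma_qpq = -0.078243, Gamma_qqq = 0.000000; k4 = (-2.038140, 1.478369, -0.810962, -0.471514)
  Y <- Y + (h/6)(k1 + 2k2 + 2k3 + k4): p = -0.6009, q = -0.1755, dp/dtau = -2.0381, dq/dtau = 1.4784
step 2:
  k1: at (p, q) = (-0.600932, -0.175524), (dp/dtau, dq/dtau) = (-2.038128, 1.478377); Gamma_ppp = -0.064194, Gamma_ppq = 0.000000, Gamma_pqq = 0.493050, Gamma_qpp = 0.000000, Gamma_qpq = -0.078241, Gamma_qqq = 0.000000; k1 = (-2.038128, 1.478377, -0.810947, -0.471497)
  k2: at (p, q) = (-0.651886, -0.138565), (dp/dtau, dq/dtau) = (-2.058401, 1.466590); Gamma_ppp = -0.069166, Gamma_ppq = 0.000000, Gamma_pqq = 0.533441, Gamma_qpp = 0.000000, Gamma_qpq = -0.084524, Gamma_qqq = 0.000000; k2 = (-2.058401, 1.466590, -0.854312, -0.510324)
  k3: at (p, q) = (-0.652392, -0.138860), (dp/dtau, dq/dtau) = (-2.059486, 1.465619); Gamma_ppp = -0.069215, Gamma_ppq = 0.000000, Gamma_pqq = 0.533841, Gamma_qpp = 0.000000, Gamma_qpq = -0.084586, Gamma_qqq = 0.000000; k3 = (-2.059486, 1.465619, -0.853137, -0.510630)
  k4: at (p, q) = (-0.703907, -0.102243), (dp/dtau, dq/dtau) = (-2.080785, 1.452846); Gamma_ppp = -0.074131, Gamma_ppq = 0.000000, Gamma_pqq = 0.574345, Gamma_qpp = 0.000000, Gamma_qpq = -0.090853, Gamma_qqq = 0.000000; k4 = (-2.080785, 1.452846, -0.891344, -0.549309)
  Y <- Y + (h/6)(k1 + 2k2 + 2k3 + k4): p = -0.7039, q = -0.1022, dp/dtau = -2.0808, dq/dtau = 1.4529
step 3:
  k1: at (p, q) = (-0.703888, -0.102227), (dp/dtau, dq/dtau) = (-2.080771, 1.452854); Gamma_ppp = -0.074129, Gamma_ppq = 0.000000, Gamma_pqq = 0.574331, Gamma_qpp = 0.000000, Gamma_qpq = -0.090851, Gamma_qqq = 0.000000; k1 = (-2.080771, 1.452854, -0.891340, -0.549295)
  k2: at (p, q) = (-0.755907, -0.065906), (dp/dtau, dq/dtau) = (-2.103055, 1.439122); Gamma_ppp = -0.078976, Gamma_ppq = 0.000000, Gamma_pqq = 0.614881, Gamma_qpp = 0.000000, Gamma_qpq = -0.097089, Gamma_qqq = 0.000000; k2 = (-2.103055, 1.439122, -0.924166, -0.587691)
  k3: at (p, q) = (-0.756464, -0.066249), (dp/dtau, dq/dtau) = (-2.103875, 1.438162); Gamma_ppp = -0.079027, Gamma_ppq = 0.000000, Gamma_pqq = 0.615313, Gamma_qpp = 0.000000, Gamma_qpq = -0.097156, Gamma_qqq = 0.000000; k3 = (-2.103875, 1.438162, -0.922862, -0.587930)
  k4: at (p, q) = (-0.809082, -0.030319), (dp/dtau, dq/dtau) = (-2.126914, 1.423458); Gamma_ppp = -0.083803, Gamma_ppq = 0.000000, Gamma_pqq = 0.655949, Gamma_qpp = 0.000000, Gamma_qpq = -0.103367, Gamma_qqq = 0.000000; k4 = (-2.126914, 1.423458, -0.950001, -0.625900)
  Y <- Y + (h/6)(k1 + 2k2 + 2k3 + k4): p = -0.8091, q = -0.0303, dp/dtau = -2.1269, dq/dtau = 1.4235


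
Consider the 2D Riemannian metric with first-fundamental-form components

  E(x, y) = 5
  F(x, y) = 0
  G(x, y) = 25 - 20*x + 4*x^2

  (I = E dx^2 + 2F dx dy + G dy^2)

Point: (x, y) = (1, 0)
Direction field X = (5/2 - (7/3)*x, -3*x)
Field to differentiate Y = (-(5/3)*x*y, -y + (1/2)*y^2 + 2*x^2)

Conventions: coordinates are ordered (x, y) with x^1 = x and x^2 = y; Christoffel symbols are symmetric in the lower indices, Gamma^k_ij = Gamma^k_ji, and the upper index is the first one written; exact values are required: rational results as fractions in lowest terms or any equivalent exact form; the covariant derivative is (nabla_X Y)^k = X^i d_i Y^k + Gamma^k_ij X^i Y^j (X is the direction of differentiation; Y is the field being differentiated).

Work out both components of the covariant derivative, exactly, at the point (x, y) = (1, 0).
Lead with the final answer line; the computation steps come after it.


Answer: (nabla_X Y)^x = -11/5, (nabla_X Y)^y = 31/9

E = 5, F = 0, G = 9 at the point
E_x = 0, E_y = 0, F_x = 0, F_y = 0, G_x = -12, G_y = 0
EG - F^2 = 45;  g^inv = (1/45) * [[9, 0], [0, 5]]
first-kind symbols [ij,l] = (1/2)(d_i g_jl + d_j g_il - d_l g_ij): [xx,x] = E_x/2 = 0, [xx,y] = F_x - E_y/2 = 0, [xy,x] = E_y/2 = 0, [xy,y] = G_x/2 = -6, [yy,x] = F_y - G_x/2 = 6, [yy,y] = G_y/2 = 0
Gamma^x_ij = (G*[ij,x] - F*[ij,y])/(EG - F^2), Gamma^y_ij = (E*[ij,y] - F*[ij,x])/(EG - F^2)
Gamma_xxx = 0, Gamma_xxy = 0, Gamma_xyy = 6/5, Gamma_yxx = 0, Gamma_yxy = -2/3, Gamma_yyy = 0
X = (1/6, -3), Y = (0, 2) at the point


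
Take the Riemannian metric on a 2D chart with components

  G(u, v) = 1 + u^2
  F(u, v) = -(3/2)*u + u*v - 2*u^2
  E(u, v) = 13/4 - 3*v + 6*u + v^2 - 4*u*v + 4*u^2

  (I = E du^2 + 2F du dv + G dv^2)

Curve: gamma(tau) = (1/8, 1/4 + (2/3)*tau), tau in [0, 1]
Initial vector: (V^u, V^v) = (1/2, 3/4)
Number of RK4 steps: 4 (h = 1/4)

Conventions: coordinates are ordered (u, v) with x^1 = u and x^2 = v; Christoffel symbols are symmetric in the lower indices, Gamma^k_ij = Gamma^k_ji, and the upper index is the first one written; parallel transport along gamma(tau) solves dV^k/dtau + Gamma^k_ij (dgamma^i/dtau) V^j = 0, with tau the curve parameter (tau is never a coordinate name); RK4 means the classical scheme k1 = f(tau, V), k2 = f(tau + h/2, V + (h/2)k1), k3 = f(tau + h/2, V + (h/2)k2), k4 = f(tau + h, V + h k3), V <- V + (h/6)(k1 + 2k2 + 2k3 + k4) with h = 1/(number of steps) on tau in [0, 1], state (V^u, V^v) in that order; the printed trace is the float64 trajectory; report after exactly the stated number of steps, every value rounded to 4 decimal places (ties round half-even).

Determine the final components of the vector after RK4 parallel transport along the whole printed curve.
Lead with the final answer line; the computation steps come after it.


Answer: V^u = 0.6909, V^v = 0.7286

gamma'(tau) = (0, 2/3); f(tau, V)^k = -Gamma^k_ij(gamma(tau)) gamma'^i(tau) V^j; h = 1/4; intermediate values shown to 6 dp
curve data and Christoffel symbols at the stage parameters:
  tau = 0.000000: gamma = (0.125000, 0.250000), gamma' = (0.000000, 0.666667); Gamma_uuu = 0.918660, Gamma_uuv = -0.459330, Gamma_uvv = 0.000000, Gamma_vuu = -0.076555, Gamma_vuv = 0.038278, Gamma_vvv = 0.000000
  tau = 0.125000: gamma = (0.125000, 0.333333), gamma' = (0.000000, 0.666667); Gamma_uuu = 0.937392, Gamma_uuv = -0.468696, Gamma_uvv = 0.000000, Gamma_vuu = -0.082711, Gamma_vuv = 0.041356, Gamma_vvv = 0.000000
  tau = 0.250000: gamma = (0.125000, 0.416667), gamma' = (0.000000, 0.666667); Gamma_uuu = 0.954630, Gamma_uuv = -0.477315, Gamma_uvv = 0.000000, Gamma_vuu = -0.089497, Gamma_vuv = 0.044748, Gamma_vvv = 0.000000
  tau = 0.375000: gamma = (0.125000, 0.500000), gamma' = (0.000000, 0.666667); Gamma_uuu = 0.969697, Gamma_uuv = -0.484848, Gamma_uvv = 0.000000, Gamma_vuu = -0.096970, Gamma_vuv = 0.048485, Gamma_vvv = 0.000000
  tau = 0.500000: gamma = (0.125000, 0.583333), gamma' = (0.000000, 0.666667); Gamma_uuu = 0.981738, Gamma_uuv = -0.490869, Gamma_uvv = 0.000000, Gamma_vuu = -0.105186, Gamma_vuv = 0.052593, Gamma_vvv = 0.000000
  tau = 0.625000: gamma = (0.125000, 0.666667), gamma' = (0.000000, 0.666667); Gamma_uuu = 0.989691, Gamma_uuv = -0.494845, Gamma_uvv = 0.000000, Gamma_vuu = -0.114195, Gamma_vuv = 0.057098, Gamma_vvv = 0.000000
  tau = 0.750000: gamma = (0.125000, 0.750000), gamma' = (0.000000, 0.666667); Gamma_uuu = 0.992248, Gamma_uuv = -0.496124, Gamma_uvv = 0.000000, Gamma_vuu = -0.124031, Gamma_vuv = 0.062016, Gamma_vvv = 0.000000
  tau = 0.875000: gamma = (0.125000, 0.833333), gamma' = (0.000000, 0.666667); Gamma_uuu = 0.987839, Gamma_uuv = -0.493920, Gamma_uvv = 0.000000, Gamma_vuu = -0.134705, Gamma_vuv = 0.067353, Gamma_vvv = 0.000000
  tau = 1.000000: gamma = (0.125000, 0.916667), gamma' = (0.000000, 0.666667); Gamma_uuu = 0.974619, Gamma_uuv = -0.487310, Gamma_uvv = 0.000000, Gamma_vuu = -0.146193, Gamma_vuv = 0.073096, Gamma_vvv = 0.000000
step 0: V^u = 0.5000, V^v = 0.7500
step 1: k1 = (0.153110, -0.012759), k2 = (0.162212, -0.014313), k3 = (0.162568, -0.014344), k4 = (0.172038, -0.016129); V <- V + (h/6)(k1 + 2k2 + 2k3 + k4): V^u = 0.5406, V^v = 0.7464
step 2: k1 = (0.172028, -0.016128), k2 = (0.181694, -0.018169), k3 = (0.182085, -0.018208), k4 = (0.191810, -0.020551); V <- V + (h/6)(k1 + 2k2 + 2k3 + k4): V^u = 0.5861, V^v = 0.7418
step 3: k1 = (0.191795, -0.020549), k2 = (0.201258, -0.023222), k3 = (0.201648, -0.023267), k4 = (0.210522, -0.026315); V <- V + (h/6)(k1 + 2k2 + 2k3 + k4): V^u = 0.6364, V^v = 0.7360
step 4: k1 = (0.210498, -0.026312), k2 = (0.218226, -0.029758), k3 = (0.218544, -0.029802), k4 = (0.224508, -0.033676); V <- V + (h/6)(k1 + 2k2 + 2k3 + k4): V^u = 0.6909, V^v = 0.7286


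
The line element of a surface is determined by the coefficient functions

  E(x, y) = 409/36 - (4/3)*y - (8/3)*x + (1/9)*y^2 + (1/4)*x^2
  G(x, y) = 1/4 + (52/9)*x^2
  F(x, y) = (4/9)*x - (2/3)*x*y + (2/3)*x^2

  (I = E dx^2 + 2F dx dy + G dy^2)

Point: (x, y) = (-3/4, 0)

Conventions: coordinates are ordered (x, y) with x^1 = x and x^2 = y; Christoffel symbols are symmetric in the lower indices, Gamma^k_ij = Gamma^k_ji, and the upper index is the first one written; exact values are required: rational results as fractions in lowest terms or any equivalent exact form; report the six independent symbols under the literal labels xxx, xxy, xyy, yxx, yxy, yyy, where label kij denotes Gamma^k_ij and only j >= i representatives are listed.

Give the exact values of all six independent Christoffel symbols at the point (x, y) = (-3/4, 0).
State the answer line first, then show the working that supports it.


Answer: Gamma_xxx = -18412/163311, Gamma_xxy = -2480/54437, Gamma_xyy = 19488/54437, Gamma_yxx = 16211/489933, Gamma_yxy = -202106/163311, Gamma_yyy = -232/54437

E = 7777/576, F = 1/24, G = 7/2 at the point
E_x = -73/24, E_y = -4/3, F_x = -5/9, F_y = 1/2, G_x = -26/3, G_y = 0
EG - F^2 = 54437/1152;  g^inv = (1152/54437) * [[7/2, -1/24], [-1/24, 7777/576]]
first-kind symbols [ij,l] = (1/2)(d_i g_jl + d_j g_il - d_l g_ij): [xx,x] = E_x/2 = -73/48, [xx,y] = F_x - E_y/2 = 1/9, [xy,x] = E_y/2 = -2/3, [xy,y] = G_x/2 = -13/3, [yy,x] = F_y - G_x/2 = 29/6, [yy,y] = G_y/2 = 0
Gamma^x_ij = (G*[ij,x] - F*[ij,y])/(EG - F^2), Gamma^y_ij = (E*[ij,y] - F*[ij,x])/(EG - F^2)


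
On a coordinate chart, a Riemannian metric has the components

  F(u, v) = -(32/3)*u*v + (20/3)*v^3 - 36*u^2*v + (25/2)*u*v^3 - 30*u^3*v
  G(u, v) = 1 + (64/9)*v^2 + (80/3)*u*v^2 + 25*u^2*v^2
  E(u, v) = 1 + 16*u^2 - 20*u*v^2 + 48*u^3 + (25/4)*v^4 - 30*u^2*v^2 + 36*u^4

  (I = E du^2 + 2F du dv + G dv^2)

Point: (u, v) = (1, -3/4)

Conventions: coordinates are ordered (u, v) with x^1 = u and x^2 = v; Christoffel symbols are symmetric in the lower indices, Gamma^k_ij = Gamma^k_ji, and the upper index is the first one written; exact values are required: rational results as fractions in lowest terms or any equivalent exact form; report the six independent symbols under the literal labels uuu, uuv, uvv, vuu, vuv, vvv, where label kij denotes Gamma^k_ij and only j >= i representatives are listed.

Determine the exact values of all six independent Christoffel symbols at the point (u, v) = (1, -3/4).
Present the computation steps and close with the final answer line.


E = 76649/1024, F = 6325/128, G = 545/16 at the point
E_u = 275, E_v = 4125/64, F_u = 15901/128, F_v = -4255/96, G_u = 345/8, G_v = -529/6
EG - F^2 = 110505/1024;  g^inv = (1024/110505) * [[545/16, -6325/128], [-6325/128, 76649/1024]]
first-kind symbols [ij,l] = (1/2)(d_i g_jl + d_j g_il - d_l g_ij): [uu,u] = E_u/2 = 275/2, [uu,v] = F_u - E_v/2 = 92, [uv,u] = E_v/2 = 4125/128, [uv,v] = G_u/2 = 345/16, [vv,u] = F_v - G_u/2 = -6325/96, [vv,v] = G_v/2 = -529/12
Gamma^u_ij = (G*[ij,u] - F*[ij,v])/(EG - F^2), Gamma^v_ij = (E*[ij,v] - F*[ij,u])/(EG - F^2)

Answer: Gamma_uuu = 28160/22101, Gamma_uuv = 2200/7367, Gamma_uvv = -40480/66303, Gamma_vuu = 94208/110505, Gamma_vuv = 1472/7367, Gamma_vvv = -135424/331515
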